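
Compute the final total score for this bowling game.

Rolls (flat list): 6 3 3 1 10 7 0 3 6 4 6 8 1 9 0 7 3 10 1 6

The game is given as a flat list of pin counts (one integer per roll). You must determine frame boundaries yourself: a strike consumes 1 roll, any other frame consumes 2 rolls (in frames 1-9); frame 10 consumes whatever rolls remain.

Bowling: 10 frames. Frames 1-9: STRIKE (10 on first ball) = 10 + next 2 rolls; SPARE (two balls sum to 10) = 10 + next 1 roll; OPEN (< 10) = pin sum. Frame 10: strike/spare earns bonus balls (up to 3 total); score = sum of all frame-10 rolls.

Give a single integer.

Answer: 119

Derivation:
Frame 1: OPEN (6+3=9). Cumulative: 9
Frame 2: OPEN (3+1=4). Cumulative: 13
Frame 3: STRIKE. 10 + next two rolls (7+0) = 17. Cumulative: 30
Frame 4: OPEN (7+0=7). Cumulative: 37
Frame 5: OPEN (3+6=9). Cumulative: 46
Frame 6: SPARE (4+6=10). 10 + next roll (8) = 18. Cumulative: 64
Frame 7: OPEN (8+1=9). Cumulative: 73
Frame 8: OPEN (9+0=9). Cumulative: 82
Frame 9: SPARE (7+3=10). 10 + next roll (10) = 20. Cumulative: 102
Frame 10: STRIKE. Sum of all frame-10 rolls (10+1+6) = 17. Cumulative: 119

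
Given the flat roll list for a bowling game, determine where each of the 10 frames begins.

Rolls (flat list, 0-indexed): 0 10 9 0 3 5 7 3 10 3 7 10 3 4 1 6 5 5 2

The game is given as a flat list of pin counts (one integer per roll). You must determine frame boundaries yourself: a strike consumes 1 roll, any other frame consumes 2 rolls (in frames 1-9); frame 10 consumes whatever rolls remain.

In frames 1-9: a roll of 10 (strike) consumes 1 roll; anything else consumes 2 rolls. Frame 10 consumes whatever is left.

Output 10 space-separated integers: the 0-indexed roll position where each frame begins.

Answer: 0 2 4 6 8 9 11 12 14 16

Derivation:
Frame 1 starts at roll index 0: rolls=0,10 (sum=10), consumes 2 rolls
Frame 2 starts at roll index 2: rolls=9,0 (sum=9), consumes 2 rolls
Frame 3 starts at roll index 4: rolls=3,5 (sum=8), consumes 2 rolls
Frame 4 starts at roll index 6: rolls=7,3 (sum=10), consumes 2 rolls
Frame 5 starts at roll index 8: roll=10 (strike), consumes 1 roll
Frame 6 starts at roll index 9: rolls=3,7 (sum=10), consumes 2 rolls
Frame 7 starts at roll index 11: roll=10 (strike), consumes 1 roll
Frame 8 starts at roll index 12: rolls=3,4 (sum=7), consumes 2 rolls
Frame 9 starts at roll index 14: rolls=1,6 (sum=7), consumes 2 rolls
Frame 10 starts at roll index 16: 3 remaining rolls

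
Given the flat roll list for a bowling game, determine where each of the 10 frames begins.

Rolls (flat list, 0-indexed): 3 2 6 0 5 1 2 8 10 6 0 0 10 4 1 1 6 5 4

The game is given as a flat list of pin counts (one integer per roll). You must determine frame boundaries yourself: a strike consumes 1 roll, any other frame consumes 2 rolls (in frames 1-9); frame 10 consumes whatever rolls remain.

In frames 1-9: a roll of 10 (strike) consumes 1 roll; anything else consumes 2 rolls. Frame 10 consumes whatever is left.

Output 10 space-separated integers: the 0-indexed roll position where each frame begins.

Answer: 0 2 4 6 8 9 11 13 15 17

Derivation:
Frame 1 starts at roll index 0: rolls=3,2 (sum=5), consumes 2 rolls
Frame 2 starts at roll index 2: rolls=6,0 (sum=6), consumes 2 rolls
Frame 3 starts at roll index 4: rolls=5,1 (sum=6), consumes 2 rolls
Frame 4 starts at roll index 6: rolls=2,8 (sum=10), consumes 2 rolls
Frame 5 starts at roll index 8: roll=10 (strike), consumes 1 roll
Frame 6 starts at roll index 9: rolls=6,0 (sum=6), consumes 2 rolls
Frame 7 starts at roll index 11: rolls=0,10 (sum=10), consumes 2 rolls
Frame 8 starts at roll index 13: rolls=4,1 (sum=5), consumes 2 rolls
Frame 9 starts at roll index 15: rolls=1,6 (sum=7), consumes 2 rolls
Frame 10 starts at roll index 17: 2 remaining rolls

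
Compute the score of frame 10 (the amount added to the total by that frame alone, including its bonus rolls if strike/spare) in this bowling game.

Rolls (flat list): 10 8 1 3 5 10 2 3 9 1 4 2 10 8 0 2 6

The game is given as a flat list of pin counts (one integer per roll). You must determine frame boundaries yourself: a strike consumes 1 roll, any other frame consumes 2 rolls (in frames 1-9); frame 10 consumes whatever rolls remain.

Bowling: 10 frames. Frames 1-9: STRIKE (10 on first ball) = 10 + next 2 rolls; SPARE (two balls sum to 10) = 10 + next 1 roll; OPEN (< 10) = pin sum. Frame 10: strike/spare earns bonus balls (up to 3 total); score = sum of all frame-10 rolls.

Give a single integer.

Answer: 8

Derivation:
Frame 1: STRIKE. 10 + next two rolls (8+1) = 19. Cumulative: 19
Frame 2: OPEN (8+1=9). Cumulative: 28
Frame 3: OPEN (3+5=8). Cumulative: 36
Frame 4: STRIKE. 10 + next two rolls (2+3) = 15. Cumulative: 51
Frame 5: OPEN (2+3=5). Cumulative: 56
Frame 6: SPARE (9+1=10). 10 + next roll (4) = 14. Cumulative: 70
Frame 7: OPEN (4+2=6). Cumulative: 76
Frame 8: STRIKE. 10 + next two rolls (8+0) = 18. Cumulative: 94
Frame 9: OPEN (8+0=8). Cumulative: 102
Frame 10: OPEN. Sum of all frame-10 rolls (2+6) = 8. Cumulative: 110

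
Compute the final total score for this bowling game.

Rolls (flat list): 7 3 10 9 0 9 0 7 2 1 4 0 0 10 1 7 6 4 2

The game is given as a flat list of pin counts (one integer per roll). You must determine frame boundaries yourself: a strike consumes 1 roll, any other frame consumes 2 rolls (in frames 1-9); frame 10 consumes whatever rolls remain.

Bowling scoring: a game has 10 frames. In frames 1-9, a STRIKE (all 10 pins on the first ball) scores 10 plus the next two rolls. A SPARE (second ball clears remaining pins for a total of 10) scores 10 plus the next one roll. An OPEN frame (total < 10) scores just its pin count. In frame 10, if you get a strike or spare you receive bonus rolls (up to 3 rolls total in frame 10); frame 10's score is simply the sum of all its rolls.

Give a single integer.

Answer: 109

Derivation:
Frame 1: SPARE (7+3=10). 10 + next roll (10) = 20. Cumulative: 20
Frame 2: STRIKE. 10 + next two rolls (9+0) = 19. Cumulative: 39
Frame 3: OPEN (9+0=9). Cumulative: 48
Frame 4: OPEN (9+0=9). Cumulative: 57
Frame 5: OPEN (7+2=9). Cumulative: 66
Frame 6: OPEN (1+4=5). Cumulative: 71
Frame 7: OPEN (0+0=0). Cumulative: 71
Frame 8: STRIKE. 10 + next two rolls (1+7) = 18. Cumulative: 89
Frame 9: OPEN (1+7=8). Cumulative: 97
Frame 10: SPARE. Sum of all frame-10 rolls (6+4+2) = 12. Cumulative: 109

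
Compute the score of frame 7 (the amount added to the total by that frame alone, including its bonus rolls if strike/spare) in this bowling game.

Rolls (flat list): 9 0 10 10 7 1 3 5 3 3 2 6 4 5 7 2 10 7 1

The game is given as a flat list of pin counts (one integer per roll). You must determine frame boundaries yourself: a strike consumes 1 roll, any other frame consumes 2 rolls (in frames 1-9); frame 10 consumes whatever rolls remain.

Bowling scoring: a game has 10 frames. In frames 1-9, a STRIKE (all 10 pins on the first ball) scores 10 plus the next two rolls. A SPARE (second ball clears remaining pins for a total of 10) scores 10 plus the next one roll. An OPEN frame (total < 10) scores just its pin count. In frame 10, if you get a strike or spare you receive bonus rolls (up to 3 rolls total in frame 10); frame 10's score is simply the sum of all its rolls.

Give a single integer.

Answer: 8

Derivation:
Frame 1: OPEN (9+0=9). Cumulative: 9
Frame 2: STRIKE. 10 + next two rolls (10+7) = 27. Cumulative: 36
Frame 3: STRIKE. 10 + next two rolls (7+1) = 18. Cumulative: 54
Frame 4: OPEN (7+1=8). Cumulative: 62
Frame 5: OPEN (3+5=8). Cumulative: 70
Frame 6: OPEN (3+3=6). Cumulative: 76
Frame 7: OPEN (2+6=8). Cumulative: 84
Frame 8: OPEN (4+5=9). Cumulative: 93
Frame 9: OPEN (7+2=9). Cumulative: 102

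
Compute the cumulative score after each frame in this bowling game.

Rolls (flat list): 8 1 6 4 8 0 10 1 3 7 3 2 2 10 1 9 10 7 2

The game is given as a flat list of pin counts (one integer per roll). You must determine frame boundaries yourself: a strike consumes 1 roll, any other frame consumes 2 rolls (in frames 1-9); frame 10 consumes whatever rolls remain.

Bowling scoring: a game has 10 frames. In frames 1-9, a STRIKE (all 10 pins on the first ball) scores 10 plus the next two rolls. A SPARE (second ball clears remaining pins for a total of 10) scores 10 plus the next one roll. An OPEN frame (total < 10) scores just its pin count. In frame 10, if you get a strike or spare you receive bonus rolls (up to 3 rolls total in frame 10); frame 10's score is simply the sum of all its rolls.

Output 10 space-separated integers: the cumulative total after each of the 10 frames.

Answer: 9 27 35 49 53 65 69 89 109 128

Derivation:
Frame 1: OPEN (8+1=9). Cumulative: 9
Frame 2: SPARE (6+4=10). 10 + next roll (8) = 18. Cumulative: 27
Frame 3: OPEN (8+0=8). Cumulative: 35
Frame 4: STRIKE. 10 + next two rolls (1+3) = 14. Cumulative: 49
Frame 5: OPEN (1+3=4). Cumulative: 53
Frame 6: SPARE (7+3=10). 10 + next roll (2) = 12. Cumulative: 65
Frame 7: OPEN (2+2=4). Cumulative: 69
Frame 8: STRIKE. 10 + next two rolls (1+9) = 20. Cumulative: 89
Frame 9: SPARE (1+9=10). 10 + next roll (10) = 20. Cumulative: 109
Frame 10: STRIKE. Sum of all frame-10 rolls (10+7+2) = 19. Cumulative: 128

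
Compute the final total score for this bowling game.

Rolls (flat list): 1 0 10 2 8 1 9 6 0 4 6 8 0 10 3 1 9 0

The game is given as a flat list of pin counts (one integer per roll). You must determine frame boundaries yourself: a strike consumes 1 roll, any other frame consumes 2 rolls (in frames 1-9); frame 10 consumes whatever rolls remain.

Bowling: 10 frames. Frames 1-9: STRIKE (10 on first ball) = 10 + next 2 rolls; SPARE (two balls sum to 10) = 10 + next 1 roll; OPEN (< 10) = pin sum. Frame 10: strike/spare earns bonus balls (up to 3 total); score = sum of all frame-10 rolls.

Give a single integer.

Answer: 107

Derivation:
Frame 1: OPEN (1+0=1). Cumulative: 1
Frame 2: STRIKE. 10 + next two rolls (2+8) = 20. Cumulative: 21
Frame 3: SPARE (2+8=10). 10 + next roll (1) = 11. Cumulative: 32
Frame 4: SPARE (1+9=10). 10 + next roll (6) = 16. Cumulative: 48
Frame 5: OPEN (6+0=6). Cumulative: 54
Frame 6: SPARE (4+6=10). 10 + next roll (8) = 18. Cumulative: 72
Frame 7: OPEN (8+0=8). Cumulative: 80
Frame 8: STRIKE. 10 + next two rolls (3+1) = 14. Cumulative: 94
Frame 9: OPEN (3+1=4). Cumulative: 98
Frame 10: OPEN. Sum of all frame-10 rolls (9+0) = 9. Cumulative: 107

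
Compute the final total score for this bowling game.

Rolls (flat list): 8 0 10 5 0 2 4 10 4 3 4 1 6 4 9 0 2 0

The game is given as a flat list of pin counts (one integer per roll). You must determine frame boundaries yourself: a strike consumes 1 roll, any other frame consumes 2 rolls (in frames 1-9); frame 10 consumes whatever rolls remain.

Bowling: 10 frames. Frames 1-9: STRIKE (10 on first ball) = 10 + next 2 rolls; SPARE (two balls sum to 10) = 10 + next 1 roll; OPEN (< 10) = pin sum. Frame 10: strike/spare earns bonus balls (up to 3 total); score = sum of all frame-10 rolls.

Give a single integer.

Answer: 93

Derivation:
Frame 1: OPEN (8+0=8). Cumulative: 8
Frame 2: STRIKE. 10 + next two rolls (5+0) = 15. Cumulative: 23
Frame 3: OPEN (5+0=5). Cumulative: 28
Frame 4: OPEN (2+4=6). Cumulative: 34
Frame 5: STRIKE. 10 + next two rolls (4+3) = 17. Cumulative: 51
Frame 6: OPEN (4+3=7). Cumulative: 58
Frame 7: OPEN (4+1=5). Cumulative: 63
Frame 8: SPARE (6+4=10). 10 + next roll (9) = 19. Cumulative: 82
Frame 9: OPEN (9+0=9). Cumulative: 91
Frame 10: OPEN. Sum of all frame-10 rolls (2+0) = 2. Cumulative: 93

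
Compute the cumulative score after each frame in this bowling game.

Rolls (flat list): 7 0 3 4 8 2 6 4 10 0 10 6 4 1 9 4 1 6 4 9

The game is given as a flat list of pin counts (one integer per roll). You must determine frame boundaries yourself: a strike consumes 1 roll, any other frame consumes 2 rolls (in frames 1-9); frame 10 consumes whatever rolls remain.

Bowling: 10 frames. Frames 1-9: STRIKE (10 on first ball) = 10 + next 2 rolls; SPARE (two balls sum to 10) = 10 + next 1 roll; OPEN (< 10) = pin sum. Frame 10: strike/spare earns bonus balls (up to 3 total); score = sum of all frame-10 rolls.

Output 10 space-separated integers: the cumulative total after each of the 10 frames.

Frame 1: OPEN (7+0=7). Cumulative: 7
Frame 2: OPEN (3+4=7). Cumulative: 14
Frame 3: SPARE (8+2=10). 10 + next roll (6) = 16. Cumulative: 30
Frame 4: SPARE (6+4=10). 10 + next roll (10) = 20. Cumulative: 50
Frame 5: STRIKE. 10 + next two rolls (0+10) = 20. Cumulative: 70
Frame 6: SPARE (0+10=10). 10 + next roll (6) = 16. Cumulative: 86
Frame 7: SPARE (6+4=10). 10 + next roll (1) = 11. Cumulative: 97
Frame 8: SPARE (1+9=10). 10 + next roll (4) = 14. Cumulative: 111
Frame 9: OPEN (4+1=5). Cumulative: 116
Frame 10: SPARE. Sum of all frame-10 rolls (6+4+9) = 19. Cumulative: 135

Answer: 7 14 30 50 70 86 97 111 116 135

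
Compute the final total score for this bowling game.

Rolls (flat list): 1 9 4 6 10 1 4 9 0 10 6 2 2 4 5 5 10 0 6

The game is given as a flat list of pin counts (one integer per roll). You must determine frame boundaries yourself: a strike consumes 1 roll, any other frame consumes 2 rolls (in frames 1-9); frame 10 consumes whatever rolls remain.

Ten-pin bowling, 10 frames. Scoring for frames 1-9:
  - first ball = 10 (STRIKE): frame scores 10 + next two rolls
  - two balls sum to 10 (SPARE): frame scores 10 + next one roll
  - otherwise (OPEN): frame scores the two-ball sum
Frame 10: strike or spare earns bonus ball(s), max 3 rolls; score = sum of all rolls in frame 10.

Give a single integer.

Frame 1: SPARE (1+9=10). 10 + next roll (4) = 14. Cumulative: 14
Frame 2: SPARE (4+6=10). 10 + next roll (10) = 20. Cumulative: 34
Frame 3: STRIKE. 10 + next two rolls (1+4) = 15. Cumulative: 49
Frame 4: OPEN (1+4=5). Cumulative: 54
Frame 5: OPEN (9+0=9). Cumulative: 63
Frame 6: STRIKE. 10 + next two rolls (6+2) = 18. Cumulative: 81
Frame 7: OPEN (6+2=8). Cumulative: 89
Frame 8: OPEN (2+4=6). Cumulative: 95
Frame 9: SPARE (5+5=10). 10 + next roll (10) = 20. Cumulative: 115
Frame 10: STRIKE. Sum of all frame-10 rolls (10+0+6) = 16. Cumulative: 131

Answer: 131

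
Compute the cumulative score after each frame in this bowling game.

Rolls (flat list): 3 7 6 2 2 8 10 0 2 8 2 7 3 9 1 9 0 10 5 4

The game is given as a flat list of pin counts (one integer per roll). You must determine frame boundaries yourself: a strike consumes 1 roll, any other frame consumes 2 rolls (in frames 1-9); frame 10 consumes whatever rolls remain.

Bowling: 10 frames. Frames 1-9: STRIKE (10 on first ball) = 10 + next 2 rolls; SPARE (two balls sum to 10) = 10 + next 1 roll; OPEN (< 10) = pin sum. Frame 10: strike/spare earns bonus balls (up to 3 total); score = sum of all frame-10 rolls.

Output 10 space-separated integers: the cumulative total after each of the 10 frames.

Frame 1: SPARE (3+7=10). 10 + next roll (6) = 16. Cumulative: 16
Frame 2: OPEN (6+2=8). Cumulative: 24
Frame 3: SPARE (2+8=10). 10 + next roll (10) = 20. Cumulative: 44
Frame 4: STRIKE. 10 + next two rolls (0+2) = 12. Cumulative: 56
Frame 5: OPEN (0+2=2). Cumulative: 58
Frame 6: SPARE (8+2=10). 10 + next roll (7) = 17. Cumulative: 75
Frame 7: SPARE (7+3=10). 10 + next roll (9) = 19. Cumulative: 94
Frame 8: SPARE (9+1=10). 10 + next roll (9) = 19. Cumulative: 113
Frame 9: OPEN (9+0=9). Cumulative: 122
Frame 10: STRIKE. Sum of all frame-10 rolls (10+5+4) = 19. Cumulative: 141

Answer: 16 24 44 56 58 75 94 113 122 141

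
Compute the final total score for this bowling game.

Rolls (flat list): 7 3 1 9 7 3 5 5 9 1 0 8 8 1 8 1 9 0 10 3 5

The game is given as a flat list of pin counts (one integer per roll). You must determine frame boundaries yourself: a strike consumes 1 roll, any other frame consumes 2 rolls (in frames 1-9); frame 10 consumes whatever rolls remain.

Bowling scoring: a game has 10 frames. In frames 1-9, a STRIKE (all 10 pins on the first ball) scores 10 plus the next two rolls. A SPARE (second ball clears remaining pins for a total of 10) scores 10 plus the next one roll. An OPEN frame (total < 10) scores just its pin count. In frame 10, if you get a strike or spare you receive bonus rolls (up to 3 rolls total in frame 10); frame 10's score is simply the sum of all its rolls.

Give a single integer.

Answer: 125

Derivation:
Frame 1: SPARE (7+3=10). 10 + next roll (1) = 11. Cumulative: 11
Frame 2: SPARE (1+9=10). 10 + next roll (7) = 17. Cumulative: 28
Frame 3: SPARE (7+3=10). 10 + next roll (5) = 15. Cumulative: 43
Frame 4: SPARE (5+5=10). 10 + next roll (9) = 19. Cumulative: 62
Frame 5: SPARE (9+1=10). 10 + next roll (0) = 10. Cumulative: 72
Frame 6: OPEN (0+8=8). Cumulative: 80
Frame 7: OPEN (8+1=9). Cumulative: 89
Frame 8: OPEN (8+1=9). Cumulative: 98
Frame 9: OPEN (9+0=9). Cumulative: 107
Frame 10: STRIKE. Sum of all frame-10 rolls (10+3+5) = 18. Cumulative: 125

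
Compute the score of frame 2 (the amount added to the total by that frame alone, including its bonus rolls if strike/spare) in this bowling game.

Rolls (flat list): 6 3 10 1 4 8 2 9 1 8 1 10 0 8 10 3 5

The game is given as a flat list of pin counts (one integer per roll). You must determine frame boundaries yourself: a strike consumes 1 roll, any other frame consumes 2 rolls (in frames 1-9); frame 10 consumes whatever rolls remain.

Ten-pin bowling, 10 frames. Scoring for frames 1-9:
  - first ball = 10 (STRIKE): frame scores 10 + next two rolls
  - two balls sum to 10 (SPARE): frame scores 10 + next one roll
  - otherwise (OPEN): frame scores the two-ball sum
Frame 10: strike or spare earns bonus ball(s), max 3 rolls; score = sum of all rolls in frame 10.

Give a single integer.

Frame 1: OPEN (6+3=9). Cumulative: 9
Frame 2: STRIKE. 10 + next two rolls (1+4) = 15. Cumulative: 24
Frame 3: OPEN (1+4=5). Cumulative: 29
Frame 4: SPARE (8+2=10). 10 + next roll (9) = 19. Cumulative: 48

Answer: 15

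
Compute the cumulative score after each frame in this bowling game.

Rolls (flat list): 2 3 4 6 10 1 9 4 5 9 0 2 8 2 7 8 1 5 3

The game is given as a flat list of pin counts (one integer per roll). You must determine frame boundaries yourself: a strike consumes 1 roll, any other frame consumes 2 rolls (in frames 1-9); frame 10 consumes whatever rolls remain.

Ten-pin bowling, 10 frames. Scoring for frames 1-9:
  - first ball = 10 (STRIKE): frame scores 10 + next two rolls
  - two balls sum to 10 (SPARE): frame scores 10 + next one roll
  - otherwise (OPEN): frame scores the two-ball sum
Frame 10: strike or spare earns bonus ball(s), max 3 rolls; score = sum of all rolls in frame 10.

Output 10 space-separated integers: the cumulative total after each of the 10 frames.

Frame 1: OPEN (2+3=5). Cumulative: 5
Frame 2: SPARE (4+6=10). 10 + next roll (10) = 20. Cumulative: 25
Frame 3: STRIKE. 10 + next two rolls (1+9) = 20. Cumulative: 45
Frame 4: SPARE (1+9=10). 10 + next roll (4) = 14. Cumulative: 59
Frame 5: OPEN (4+5=9). Cumulative: 68
Frame 6: OPEN (9+0=9). Cumulative: 77
Frame 7: SPARE (2+8=10). 10 + next roll (2) = 12. Cumulative: 89
Frame 8: OPEN (2+7=9). Cumulative: 98
Frame 9: OPEN (8+1=9). Cumulative: 107
Frame 10: OPEN. Sum of all frame-10 rolls (5+3) = 8. Cumulative: 115

Answer: 5 25 45 59 68 77 89 98 107 115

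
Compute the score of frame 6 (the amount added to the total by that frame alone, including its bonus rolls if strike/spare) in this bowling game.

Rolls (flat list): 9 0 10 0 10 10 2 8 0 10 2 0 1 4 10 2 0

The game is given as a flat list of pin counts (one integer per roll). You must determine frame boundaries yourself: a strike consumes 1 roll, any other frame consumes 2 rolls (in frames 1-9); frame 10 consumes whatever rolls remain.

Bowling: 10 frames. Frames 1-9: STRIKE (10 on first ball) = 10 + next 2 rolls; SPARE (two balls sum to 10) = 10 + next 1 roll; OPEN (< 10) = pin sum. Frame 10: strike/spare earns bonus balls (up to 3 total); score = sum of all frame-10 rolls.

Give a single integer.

Answer: 12

Derivation:
Frame 1: OPEN (9+0=9). Cumulative: 9
Frame 2: STRIKE. 10 + next two rolls (0+10) = 20. Cumulative: 29
Frame 3: SPARE (0+10=10). 10 + next roll (10) = 20. Cumulative: 49
Frame 4: STRIKE. 10 + next two rolls (2+8) = 20. Cumulative: 69
Frame 5: SPARE (2+8=10). 10 + next roll (0) = 10. Cumulative: 79
Frame 6: SPARE (0+10=10). 10 + next roll (2) = 12. Cumulative: 91
Frame 7: OPEN (2+0=2). Cumulative: 93
Frame 8: OPEN (1+4=5). Cumulative: 98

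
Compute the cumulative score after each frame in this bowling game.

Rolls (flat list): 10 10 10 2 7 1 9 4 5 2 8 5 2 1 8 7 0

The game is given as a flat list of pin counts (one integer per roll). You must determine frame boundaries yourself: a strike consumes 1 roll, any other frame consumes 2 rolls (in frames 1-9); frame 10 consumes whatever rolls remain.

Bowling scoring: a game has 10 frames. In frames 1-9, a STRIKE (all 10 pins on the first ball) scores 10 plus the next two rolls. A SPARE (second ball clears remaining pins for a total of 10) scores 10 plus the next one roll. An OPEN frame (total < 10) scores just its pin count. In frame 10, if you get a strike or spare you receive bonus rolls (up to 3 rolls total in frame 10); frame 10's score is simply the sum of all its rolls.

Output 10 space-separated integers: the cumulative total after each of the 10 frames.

Answer: 30 52 71 80 94 103 118 125 134 141

Derivation:
Frame 1: STRIKE. 10 + next two rolls (10+10) = 30. Cumulative: 30
Frame 2: STRIKE. 10 + next two rolls (10+2) = 22. Cumulative: 52
Frame 3: STRIKE. 10 + next two rolls (2+7) = 19. Cumulative: 71
Frame 4: OPEN (2+7=9). Cumulative: 80
Frame 5: SPARE (1+9=10). 10 + next roll (4) = 14. Cumulative: 94
Frame 6: OPEN (4+5=9). Cumulative: 103
Frame 7: SPARE (2+8=10). 10 + next roll (5) = 15. Cumulative: 118
Frame 8: OPEN (5+2=7). Cumulative: 125
Frame 9: OPEN (1+8=9). Cumulative: 134
Frame 10: OPEN. Sum of all frame-10 rolls (7+0) = 7. Cumulative: 141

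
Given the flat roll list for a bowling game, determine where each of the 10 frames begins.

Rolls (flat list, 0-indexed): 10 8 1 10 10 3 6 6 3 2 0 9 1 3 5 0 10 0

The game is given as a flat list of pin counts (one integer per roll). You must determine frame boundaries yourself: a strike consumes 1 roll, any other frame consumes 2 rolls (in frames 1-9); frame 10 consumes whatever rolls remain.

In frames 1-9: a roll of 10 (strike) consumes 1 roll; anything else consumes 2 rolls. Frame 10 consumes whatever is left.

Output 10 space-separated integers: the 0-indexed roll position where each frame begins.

Answer: 0 1 3 4 5 7 9 11 13 15

Derivation:
Frame 1 starts at roll index 0: roll=10 (strike), consumes 1 roll
Frame 2 starts at roll index 1: rolls=8,1 (sum=9), consumes 2 rolls
Frame 3 starts at roll index 3: roll=10 (strike), consumes 1 roll
Frame 4 starts at roll index 4: roll=10 (strike), consumes 1 roll
Frame 5 starts at roll index 5: rolls=3,6 (sum=9), consumes 2 rolls
Frame 6 starts at roll index 7: rolls=6,3 (sum=9), consumes 2 rolls
Frame 7 starts at roll index 9: rolls=2,0 (sum=2), consumes 2 rolls
Frame 8 starts at roll index 11: rolls=9,1 (sum=10), consumes 2 rolls
Frame 9 starts at roll index 13: rolls=3,5 (sum=8), consumes 2 rolls
Frame 10 starts at roll index 15: 3 remaining rolls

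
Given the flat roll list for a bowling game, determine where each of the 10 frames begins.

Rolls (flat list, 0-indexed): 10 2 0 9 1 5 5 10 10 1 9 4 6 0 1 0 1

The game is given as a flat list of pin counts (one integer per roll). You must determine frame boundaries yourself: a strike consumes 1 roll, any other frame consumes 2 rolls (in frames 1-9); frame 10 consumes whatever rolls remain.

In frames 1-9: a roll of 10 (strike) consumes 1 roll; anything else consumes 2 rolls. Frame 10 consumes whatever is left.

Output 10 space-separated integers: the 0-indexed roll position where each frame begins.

Answer: 0 1 3 5 7 8 9 11 13 15

Derivation:
Frame 1 starts at roll index 0: roll=10 (strike), consumes 1 roll
Frame 2 starts at roll index 1: rolls=2,0 (sum=2), consumes 2 rolls
Frame 3 starts at roll index 3: rolls=9,1 (sum=10), consumes 2 rolls
Frame 4 starts at roll index 5: rolls=5,5 (sum=10), consumes 2 rolls
Frame 5 starts at roll index 7: roll=10 (strike), consumes 1 roll
Frame 6 starts at roll index 8: roll=10 (strike), consumes 1 roll
Frame 7 starts at roll index 9: rolls=1,9 (sum=10), consumes 2 rolls
Frame 8 starts at roll index 11: rolls=4,6 (sum=10), consumes 2 rolls
Frame 9 starts at roll index 13: rolls=0,1 (sum=1), consumes 2 rolls
Frame 10 starts at roll index 15: 2 remaining rolls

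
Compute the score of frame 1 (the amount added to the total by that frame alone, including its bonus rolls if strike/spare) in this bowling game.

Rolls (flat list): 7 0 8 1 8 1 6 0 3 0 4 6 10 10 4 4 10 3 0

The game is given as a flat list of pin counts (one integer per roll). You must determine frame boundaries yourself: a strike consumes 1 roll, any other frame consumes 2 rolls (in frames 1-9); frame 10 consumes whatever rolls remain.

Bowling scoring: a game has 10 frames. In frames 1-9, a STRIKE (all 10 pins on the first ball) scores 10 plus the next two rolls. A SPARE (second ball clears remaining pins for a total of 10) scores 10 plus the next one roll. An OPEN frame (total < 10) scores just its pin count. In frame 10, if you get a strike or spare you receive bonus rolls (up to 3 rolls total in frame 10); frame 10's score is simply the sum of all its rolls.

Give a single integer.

Answer: 7

Derivation:
Frame 1: OPEN (7+0=7). Cumulative: 7
Frame 2: OPEN (8+1=9). Cumulative: 16
Frame 3: OPEN (8+1=9). Cumulative: 25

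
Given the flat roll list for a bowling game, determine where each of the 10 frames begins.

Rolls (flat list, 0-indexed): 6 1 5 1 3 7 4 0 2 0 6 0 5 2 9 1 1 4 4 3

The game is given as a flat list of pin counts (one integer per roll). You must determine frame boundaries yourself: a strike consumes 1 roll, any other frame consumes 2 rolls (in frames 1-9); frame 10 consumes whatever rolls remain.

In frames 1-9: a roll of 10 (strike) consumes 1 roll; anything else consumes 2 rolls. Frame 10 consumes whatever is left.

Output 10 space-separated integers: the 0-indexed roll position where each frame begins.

Frame 1 starts at roll index 0: rolls=6,1 (sum=7), consumes 2 rolls
Frame 2 starts at roll index 2: rolls=5,1 (sum=6), consumes 2 rolls
Frame 3 starts at roll index 4: rolls=3,7 (sum=10), consumes 2 rolls
Frame 4 starts at roll index 6: rolls=4,0 (sum=4), consumes 2 rolls
Frame 5 starts at roll index 8: rolls=2,0 (sum=2), consumes 2 rolls
Frame 6 starts at roll index 10: rolls=6,0 (sum=6), consumes 2 rolls
Frame 7 starts at roll index 12: rolls=5,2 (sum=7), consumes 2 rolls
Frame 8 starts at roll index 14: rolls=9,1 (sum=10), consumes 2 rolls
Frame 9 starts at roll index 16: rolls=1,4 (sum=5), consumes 2 rolls
Frame 10 starts at roll index 18: 2 remaining rolls

Answer: 0 2 4 6 8 10 12 14 16 18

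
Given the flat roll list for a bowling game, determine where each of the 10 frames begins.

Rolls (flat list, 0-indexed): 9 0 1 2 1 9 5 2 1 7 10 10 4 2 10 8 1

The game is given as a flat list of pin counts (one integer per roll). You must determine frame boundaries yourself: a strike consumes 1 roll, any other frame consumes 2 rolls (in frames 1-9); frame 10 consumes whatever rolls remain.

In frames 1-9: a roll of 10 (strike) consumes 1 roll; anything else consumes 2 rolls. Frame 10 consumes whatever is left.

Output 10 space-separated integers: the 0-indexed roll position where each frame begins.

Frame 1 starts at roll index 0: rolls=9,0 (sum=9), consumes 2 rolls
Frame 2 starts at roll index 2: rolls=1,2 (sum=3), consumes 2 rolls
Frame 3 starts at roll index 4: rolls=1,9 (sum=10), consumes 2 rolls
Frame 4 starts at roll index 6: rolls=5,2 (sum=7), consumes 2 rolls
Frame 5 starts at roll index 8: rolls=1,7 (sum=8), consumes 2 rolls
Frame 6 starts at roll index 10: roll=10 (strike), consumes 1 roll
Frame 7 starts at roll index 11: roll=10 (strike), consumes 1 roll
Frame 8 starts at roll index 12: rolls=4,2 (sum=6), consumes 2 rolls
Frame 9 starts at roll index 14: roll=10 (strike), consumes 1 roll
Frame 10 starts at roll index 15: 2 remaining rolls

Answer: 0 2 4 6 8 10 11 12 14 15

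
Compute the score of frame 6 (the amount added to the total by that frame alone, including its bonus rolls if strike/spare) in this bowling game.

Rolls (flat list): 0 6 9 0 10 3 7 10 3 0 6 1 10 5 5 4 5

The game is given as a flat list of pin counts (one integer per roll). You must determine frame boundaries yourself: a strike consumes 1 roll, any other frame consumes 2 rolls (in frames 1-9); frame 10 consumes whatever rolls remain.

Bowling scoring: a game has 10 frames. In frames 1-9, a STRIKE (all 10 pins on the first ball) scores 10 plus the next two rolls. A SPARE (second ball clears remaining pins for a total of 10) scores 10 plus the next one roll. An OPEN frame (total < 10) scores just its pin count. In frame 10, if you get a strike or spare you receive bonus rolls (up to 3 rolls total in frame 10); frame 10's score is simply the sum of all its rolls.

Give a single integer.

Frame 1: OPEN (0+6=6). Cumulative: 6
Frame 2: OPEN (9+0=9). Cumulative: 15
Frame 3: STRIKE. 10 + next two rolls (3+7) = 20. Cumulative: 35
Frame 4: SPARE (3+7=10). 10 + next roll (10) = 20. Cumulative: 55
Frame 5: STRIKE. 10 + next two rolls (3+0) = 13. Cumulative: 68
Frame 6: OPEN (3+0=3). Cumulative: 71
Frame 7: OPEN (6+1=7). Cumulative: 78
Frame 8: STRIKE. 10 + next two rolls (5+5) = 20. Cumulative: 98

Answer: 3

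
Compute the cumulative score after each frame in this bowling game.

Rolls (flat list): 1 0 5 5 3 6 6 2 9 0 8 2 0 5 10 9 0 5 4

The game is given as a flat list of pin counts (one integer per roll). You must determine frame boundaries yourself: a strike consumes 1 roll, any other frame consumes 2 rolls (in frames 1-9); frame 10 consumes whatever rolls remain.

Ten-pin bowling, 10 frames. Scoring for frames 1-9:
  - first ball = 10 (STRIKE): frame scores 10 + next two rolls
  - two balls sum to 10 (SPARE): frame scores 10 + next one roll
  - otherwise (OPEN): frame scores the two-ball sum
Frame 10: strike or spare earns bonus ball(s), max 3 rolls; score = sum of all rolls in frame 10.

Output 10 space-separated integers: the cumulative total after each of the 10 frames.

Answer: 1 14 23 31 40 50 55 74 83 92

Derivation:
Frame 1: OPEN (1+0=1). Cumulative: 1
Frame 2: SPARE (5+5=10). 10 + next roll (3) = 13. Cumulative: 14
Frame 3: OPEN (3+6=9). Cumulative: 23
Frame 4: OPEN (6+2=8). Cumulative: 31
Frame 5: OPEN (9+0=9). Cumulative: 40
Frame 6: SPARE (8+2=10). 10 + next roll (0) = 10. Cumulative: 50
Frame 7: OPEN (0+5=5). Cumulative: 55
Frame 8: STRIKE. 10 + next two rolls (9+0) = 19. Cumulative: 74
Frame 9: OPEN (9+0=9). Cumulative: 83
Frame 10: OPEN. Sum of all frame-10 rolls (5+4) = 9. Cumulative: 92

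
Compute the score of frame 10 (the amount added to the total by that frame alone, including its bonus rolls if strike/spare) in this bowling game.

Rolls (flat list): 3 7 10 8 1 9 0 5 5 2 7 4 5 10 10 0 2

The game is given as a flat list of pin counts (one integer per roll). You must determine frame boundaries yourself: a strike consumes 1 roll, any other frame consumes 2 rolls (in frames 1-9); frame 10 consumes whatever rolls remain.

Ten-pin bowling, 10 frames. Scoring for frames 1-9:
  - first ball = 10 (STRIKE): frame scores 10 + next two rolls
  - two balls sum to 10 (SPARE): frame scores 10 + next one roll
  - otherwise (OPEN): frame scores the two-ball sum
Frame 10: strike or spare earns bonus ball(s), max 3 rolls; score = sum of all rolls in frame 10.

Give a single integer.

Answer: 2

Derivation:
Frame 1: SPARE (3+7=10). 10 + next roll (10) = 20. Cumulative: 20
Frame 2: STRIKE. 10 + next two rolls (8+1) = 19. Cumulative: 39
Frame 3: OPEN (8+1=9). Cumulative: 48
Frame 4: OPEN (9+0=9). Cumulative: 57
Frame 5: SPARE (5+5=10). 10 + next roll (2) = 12. Cumulative: 69
Frame 6: OPEN (2+7=9). Cumulative: 78
Frame 7: OPEN (4+5=9). Cumulative: 87
Frame 8: STRIKE. 10 + next two rolls (10+0) = 20. Cumulative: 107
Frame 9: STRIKE. 10 + next two rolls (0+2) = 12. Cumulative: 119
Frame 10: OPEN. Sum of all frame-10 rolls (0+2) = 2. Cumulative: 121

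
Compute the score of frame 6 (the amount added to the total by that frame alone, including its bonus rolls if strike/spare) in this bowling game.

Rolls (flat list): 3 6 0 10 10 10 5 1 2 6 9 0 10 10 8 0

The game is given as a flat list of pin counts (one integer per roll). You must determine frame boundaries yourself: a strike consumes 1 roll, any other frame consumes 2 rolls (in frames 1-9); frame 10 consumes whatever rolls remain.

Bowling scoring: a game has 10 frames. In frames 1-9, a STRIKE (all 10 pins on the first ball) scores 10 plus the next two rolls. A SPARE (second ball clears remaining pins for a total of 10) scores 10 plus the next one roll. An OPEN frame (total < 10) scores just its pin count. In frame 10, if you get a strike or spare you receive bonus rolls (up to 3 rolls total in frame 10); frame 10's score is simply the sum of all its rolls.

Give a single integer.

Frame 1: OPEN (3+6=9). Cumulative: 9
Frame 2: SPARE (0+10=10). 10 + next roll (10) = 20. Cumulative: 29
Frame 3: STRIKE. 10 + next two rolls (10+5) = 25. Cumulative: 54
Frame 4: STRIKE. 10 + next two rolls (5+1) = 16. Cumulative: 70
Frame 5: OPEN (5+1=6). Cumulative: 76
Frame 6: OPEN (2+6=8). Cumulative: 84
Frame 7: OPEN (9+0=9). Cumulative: 93
Frame 8: STRIKE. 10 + next two rolls (10+8) = 28. Cumulative: 121

Answer: 8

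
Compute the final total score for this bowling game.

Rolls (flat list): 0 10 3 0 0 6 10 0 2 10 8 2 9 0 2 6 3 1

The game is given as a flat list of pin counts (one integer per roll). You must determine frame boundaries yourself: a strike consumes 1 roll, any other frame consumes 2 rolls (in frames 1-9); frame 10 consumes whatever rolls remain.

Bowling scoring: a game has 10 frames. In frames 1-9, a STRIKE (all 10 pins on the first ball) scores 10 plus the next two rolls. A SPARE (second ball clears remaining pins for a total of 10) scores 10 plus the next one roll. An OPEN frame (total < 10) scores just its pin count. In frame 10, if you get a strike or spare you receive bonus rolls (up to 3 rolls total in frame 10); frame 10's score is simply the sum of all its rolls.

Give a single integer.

Answer: 96

Derivation:
Frame 1: SPARE (0+10=10). 10 + next roll (3) = 13. Cumulative: 13
Frame 2: OPEN (3+0=3). Cumulative: 16
Frame 3: OPEN (0+6=6). Cumulative: 22
Frame 4: STRIKE. 10 + next two rolls (0+2) = 12. Cumulative: 34
Frame 5: OPEN (0+2=2). Cumulative: 36
Frame 6: STRIKE. 10 + next two rolls (8+2) = 20. Cumulative: 56
Frame 7: SPARE (8+2=10). 10 + next roll (9) = 19. Cumulative: 75
Frame 8: OPEN (9+0=9). Cumulative: 84
Frame 9: OPEN (2+6=8). Cumulative: 92
Frame 10: OPEN. Sum of all frame-10 rolls (3+1) = 4. Cumulative: 96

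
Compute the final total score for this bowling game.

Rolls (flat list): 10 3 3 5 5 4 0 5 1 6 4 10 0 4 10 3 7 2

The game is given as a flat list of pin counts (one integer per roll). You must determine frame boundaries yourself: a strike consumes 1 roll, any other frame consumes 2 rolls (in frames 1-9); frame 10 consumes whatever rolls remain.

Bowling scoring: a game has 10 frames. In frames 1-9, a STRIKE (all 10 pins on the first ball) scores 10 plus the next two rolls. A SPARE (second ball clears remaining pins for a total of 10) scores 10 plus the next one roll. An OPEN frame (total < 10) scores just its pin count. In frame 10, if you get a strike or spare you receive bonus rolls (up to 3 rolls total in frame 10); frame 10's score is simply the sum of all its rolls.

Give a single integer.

Answer: 116

Derivation:
Frame 1: STRIKE. 10 + next two rolls (3+3) = 16. Cumulative: 16
Frame 2: OPEN (3+3=6). Cumulative: 22
Frame 3: SPARE (5+5=10). 10 + next roll (4) = 14. Cumulative: 36
Frame 4: OPEN (4+0=4). Cumulative: 40
Frame 5: OPEN (5+1=6). Cumulative: 46
Frame 6: SPARE (6+4=10). 10 + next roll (10) = 20. Cumulative: 66
Frame 7: STRIKE. 10 + next two rolls (0+4) = 14. Cumulative: 80
Frame 8: OPEN (0+4=4). Cumulative: 84
Frame 9: STRIKE. 10 + next two rolls (3+7) = 20. Cumulative: 104
Frame 10: SPARE. Sum of all frame-10 rolls (3+7+2) = 12. Cumulative: 116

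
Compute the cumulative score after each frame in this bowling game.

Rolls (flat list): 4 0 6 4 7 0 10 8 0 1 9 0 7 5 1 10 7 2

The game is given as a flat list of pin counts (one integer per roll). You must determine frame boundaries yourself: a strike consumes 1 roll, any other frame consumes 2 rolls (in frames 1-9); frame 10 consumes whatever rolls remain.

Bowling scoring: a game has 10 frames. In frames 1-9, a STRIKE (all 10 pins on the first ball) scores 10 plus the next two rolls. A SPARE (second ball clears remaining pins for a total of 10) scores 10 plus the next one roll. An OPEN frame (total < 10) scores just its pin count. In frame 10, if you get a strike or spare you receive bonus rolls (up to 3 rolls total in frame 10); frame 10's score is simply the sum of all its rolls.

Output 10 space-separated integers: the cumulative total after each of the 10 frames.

Answer: 4 21 28 46 54 64 71 77 96 105

Derivation:
Frame 1: OPEN (4+0=4). Cumulative: 4
Frame 2: SPARE (6+4=10). 10 + next roll (7) = 17. Cumulative: 21
Frame 3: OPEN (7+0=7). Cumulative: 28
Frame 4: STRIKE. 10 + next two rolls (8+0) = 18. Cumulative: 46
Frame 5: OPEN (8+0=8). Cumulative: 54
Frame 6: SPARE (1+9=10). 10 + next roll (0) = 10. Cumulative: 64
Frame 7: OPEN (0+7=7). Cumulative: 71
Frame 8: OPEN (5+1=6). Cumulative: 77
Frame 9: STRIKE. 10 + next two rolls (7+2) = 19. Cumulative: 96
Frame 10: OPEN. Sum of all frame-10 rolls (7+2) = 9. Cumulative: 105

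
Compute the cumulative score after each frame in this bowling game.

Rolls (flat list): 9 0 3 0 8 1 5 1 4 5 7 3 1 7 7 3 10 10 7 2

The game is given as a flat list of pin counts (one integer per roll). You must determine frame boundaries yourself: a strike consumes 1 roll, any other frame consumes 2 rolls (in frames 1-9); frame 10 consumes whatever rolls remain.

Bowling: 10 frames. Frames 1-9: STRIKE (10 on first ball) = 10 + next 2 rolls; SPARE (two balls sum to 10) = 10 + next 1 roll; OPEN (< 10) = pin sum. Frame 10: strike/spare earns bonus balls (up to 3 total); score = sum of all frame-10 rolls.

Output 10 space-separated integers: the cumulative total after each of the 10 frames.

Frame 1: OPEN (9+0=9). Cumulative: 9
Frame 2: OPEN (3+0=3). Cumulative: 12
Frame 3: OPEN (8+1=9). Cumulative: 21
Frame 4: OPEN (5+1=6). Cumulative: 27
Frame 5: OPEN (4+5=9). Cumulative: 36
Frame 6: SPARE (7+3=10). 10 + next roll (1) = 11. Cumulative: 47
Frame 7: OPEN (1+7=8). Cumulative: 55
Frame 8: SPARE (7+3=10). 10 + next roll (10) = 20. Cumulative: 75
Frame 9: STRIKE. 10 + next two rolls (10+7) = 27. Cumulative: 102
Frame 10: STRIKE. Sum of all frame-10 rolls (10+7+2) = 19. Cumulative: 121

Answer: 9 12 21 27 36 47 55 75 102 121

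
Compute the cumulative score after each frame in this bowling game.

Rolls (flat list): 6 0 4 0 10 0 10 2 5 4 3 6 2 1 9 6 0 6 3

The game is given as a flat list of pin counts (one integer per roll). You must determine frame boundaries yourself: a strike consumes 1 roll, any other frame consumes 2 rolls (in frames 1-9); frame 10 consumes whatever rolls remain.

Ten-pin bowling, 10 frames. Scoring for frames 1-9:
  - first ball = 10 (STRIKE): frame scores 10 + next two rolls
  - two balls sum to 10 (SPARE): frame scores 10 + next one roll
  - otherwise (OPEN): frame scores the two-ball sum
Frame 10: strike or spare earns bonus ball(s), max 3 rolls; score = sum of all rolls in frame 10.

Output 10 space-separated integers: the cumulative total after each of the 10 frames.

Answer: 6 10 30 42 49 56 64 80 86 95

Derivation:
Frame 1: OPEN (6+0=6). Cumulative: 6
Frame 2: OPEN (4+0=4). Cumulative: 10
Frame 3: STRIKE. 10 + next two rolls (0+10) = 20. Cumulative: 30
Frame 4: SPARE (0+10=10). 10 + next roll (2) = 12. Cumulative: 42
Frame 5: OPEN (2+5=7). Cumulative: 49
Frame 6: OPEN (4+3=7). Cumulative: 56
Frame 7: OPEN (6+2=8). Cumulative: 64
Frame 8: SPARE (1+9=10). 10 + next roll (6) = 16. Cumulative: 80
Frame 9: OPEN (6+0=6). Cumulative: 86
Frame 10: OPEN. Sum of all frame-10 rolls (6+3) = 9. Cumulative: 95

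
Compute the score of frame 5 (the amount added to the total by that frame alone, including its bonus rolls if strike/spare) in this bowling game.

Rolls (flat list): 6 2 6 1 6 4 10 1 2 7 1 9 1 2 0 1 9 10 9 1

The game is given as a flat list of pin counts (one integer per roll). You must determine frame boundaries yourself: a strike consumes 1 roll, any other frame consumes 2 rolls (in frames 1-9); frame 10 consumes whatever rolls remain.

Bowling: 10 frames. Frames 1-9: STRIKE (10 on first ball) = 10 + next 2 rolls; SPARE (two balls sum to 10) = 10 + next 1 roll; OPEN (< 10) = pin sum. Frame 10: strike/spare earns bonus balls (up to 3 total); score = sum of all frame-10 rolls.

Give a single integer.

Answer: 3

Derivation:
Frame 1: OPEN (6+2=8). Cumulative: 8
Frame 2: OPEN (6+1=7). Cumulative: 15
Frame 3: SPARE (6+4=10). 10 + next roll (10) = 20. Cumulative: 35
Frame 4: STRIKE. 10 + next two rolls (1+2) = 13. Cumulative: 48
Frame 5: OPEN (1+2=3). Cumulative: 51
Frame 6: OPEN (7+1=8). Cumulative: 59
Frame 7: SPARE (9+1=10). 10 + next roll (2) = 12. Cumulative: 71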